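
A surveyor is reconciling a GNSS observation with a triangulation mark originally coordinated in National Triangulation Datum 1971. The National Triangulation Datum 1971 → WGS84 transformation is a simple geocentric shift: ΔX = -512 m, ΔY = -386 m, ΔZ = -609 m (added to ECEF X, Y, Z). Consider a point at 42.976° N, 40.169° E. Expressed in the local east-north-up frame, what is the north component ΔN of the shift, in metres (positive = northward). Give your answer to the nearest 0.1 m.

At φ = 42.976°, λ = 40.169°: sin φ = 0.681692, cos φ = 0.731639, sin λ = 0.645044, cos λ = 0.764145.
ΔN = −sin φ cos λ·ΔX − sin φ sin λ·ΔY + cos φ·ΔZ = −(0.681692)(0.764145)(-512) − (0.681692)(0.645044)(-386) + (0.731639)(-609) = -9.13 m.

ΔN = -9.1 m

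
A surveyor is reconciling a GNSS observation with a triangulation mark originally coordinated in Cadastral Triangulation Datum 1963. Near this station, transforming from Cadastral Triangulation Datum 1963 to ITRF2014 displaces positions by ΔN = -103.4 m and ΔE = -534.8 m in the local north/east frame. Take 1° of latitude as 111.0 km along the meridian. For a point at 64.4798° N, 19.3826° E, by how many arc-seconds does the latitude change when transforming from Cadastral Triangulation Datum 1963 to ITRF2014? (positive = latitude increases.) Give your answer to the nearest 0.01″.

Δφ = -3.35″

1° of latitude = 111.0 km, so Δφ = -103.4 / 111000 = -0.0009315° = -3.354″.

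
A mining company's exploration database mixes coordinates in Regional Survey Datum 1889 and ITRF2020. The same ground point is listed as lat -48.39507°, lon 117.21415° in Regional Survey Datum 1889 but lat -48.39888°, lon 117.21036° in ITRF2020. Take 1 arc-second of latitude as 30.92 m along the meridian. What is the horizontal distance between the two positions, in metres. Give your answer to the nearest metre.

Δφ = -48.39888° − -48.39507° = -0.00381°; Δλ = 117.21036° − 117.21415° = -0.00379°.
1° of latitude = 3600 × 30.92 = 111312 m.
ΔN = Δφ × 111312 = -424.1 m; ΔE = Δλ × 111312 × cos(-48.39507°) = -0.00379 × 111312 × 0.663991 = -280.1 m.
Distance = √(ΔE² + ΔN²) = √((-280.1)² + (-424.1)²) = 508.3 m.

508 m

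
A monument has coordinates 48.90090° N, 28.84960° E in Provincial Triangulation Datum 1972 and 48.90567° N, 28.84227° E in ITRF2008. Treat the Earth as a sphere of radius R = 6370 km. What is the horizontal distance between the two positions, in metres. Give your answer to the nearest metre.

754 m

Δφ = 48.90567° − 48.90090° = +0.00477°; Δλ = 28.84227° − 28.84960° = -0.00733°.
1° along a meridian = πR/180 = 111177 m.
ΔN = Δφ × 111177 = 530.3 m; ΔE = Δλ × 111177 × cos(48.90090°) = -0.00733 × 111177 × 0.657363 = -535.7 m.
Distance = √(ΔE² + ΔN²) = √((-535.7)² + 530.3²) = 753.8 m.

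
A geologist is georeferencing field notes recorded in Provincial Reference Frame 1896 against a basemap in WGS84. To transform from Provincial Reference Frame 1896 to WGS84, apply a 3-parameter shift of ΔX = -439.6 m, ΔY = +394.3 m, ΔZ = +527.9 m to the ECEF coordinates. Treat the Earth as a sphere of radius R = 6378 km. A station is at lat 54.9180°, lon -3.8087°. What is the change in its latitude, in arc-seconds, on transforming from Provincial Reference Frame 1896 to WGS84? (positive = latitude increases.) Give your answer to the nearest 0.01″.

sin φ = 0.818330, cos φ = 0.574748, sin λ = -0.066425, cos λ = 0.997791.
North component: ΔN = −sin φ cos λ·ΔX − sin φ sin λ·ΔY + cos φ·ΔZ = −(0.818330)(0.997791)(-439.6) − (0.818330)(-0.066425)(394.3) + (0.574748)(527.9) = 683.79 m.
1° of latitude spans πR/180 = 111317 m, so Δφ = 683.79 / 111317 × 3600 = 22.114″.

Δφ = 22.11″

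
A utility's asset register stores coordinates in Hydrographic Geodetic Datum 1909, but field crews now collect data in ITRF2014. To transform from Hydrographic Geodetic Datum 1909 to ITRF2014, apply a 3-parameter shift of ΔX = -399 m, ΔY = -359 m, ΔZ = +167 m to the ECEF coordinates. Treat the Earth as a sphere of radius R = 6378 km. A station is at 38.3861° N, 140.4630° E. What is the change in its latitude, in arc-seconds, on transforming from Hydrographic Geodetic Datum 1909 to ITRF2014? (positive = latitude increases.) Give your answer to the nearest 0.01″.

Δφ = 2.64″

sin φ = 0.620958, cos φ = 0.783844, sin λ = 0.636576, cos λ = -0.771214.
North component: ΔN = −sin φ cos λ·ΔX − sin φ sin λ·ΔY + cos φ·ΔZ = −(0.620958)(-0.771214)(-399) − (0.620958)(0.636576)(-359) + (0.783844)(167) = 81.73 m.
1° of latitude spans πR/180 = 111317 m, so Δφ = 81.73 / 111317 × 3600 = 2.643″.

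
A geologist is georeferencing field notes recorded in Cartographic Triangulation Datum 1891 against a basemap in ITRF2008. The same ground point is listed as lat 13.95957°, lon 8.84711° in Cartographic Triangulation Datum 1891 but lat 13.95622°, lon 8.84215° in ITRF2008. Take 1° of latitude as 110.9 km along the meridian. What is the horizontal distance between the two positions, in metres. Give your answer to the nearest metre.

650 m

Δφ = 13.95622° − 13.95957° = -0.00335°; Δλ = 8.84215° − 8.84711° = -0.00496°.
ΔN = Δφ × 110900 = -371.5 m; ΔE = Δλ × 110900 × cos(13.95957°) = -0.00496 × 110900 × 0.970466 = -533.8 m.
Distance = √(ΔE² + ΔN²) = √((-533.8)² + (-371.5)²) = 650.4 m.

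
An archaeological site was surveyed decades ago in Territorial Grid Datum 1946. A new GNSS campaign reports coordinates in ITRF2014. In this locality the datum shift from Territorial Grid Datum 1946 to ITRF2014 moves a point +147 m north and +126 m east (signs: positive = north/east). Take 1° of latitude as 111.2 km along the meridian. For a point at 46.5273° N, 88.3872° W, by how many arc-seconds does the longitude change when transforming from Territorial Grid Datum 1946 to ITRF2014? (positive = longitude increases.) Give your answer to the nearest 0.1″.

At latitude 46.5273°, cos φ = 0.688009.
1° of longitude at this latitude = 111.2 × cos φ = 76.51 km, so Δλ = 126.0 / 76506.6 = 0.0016469° = 5.929″.

Δλ = 5.9″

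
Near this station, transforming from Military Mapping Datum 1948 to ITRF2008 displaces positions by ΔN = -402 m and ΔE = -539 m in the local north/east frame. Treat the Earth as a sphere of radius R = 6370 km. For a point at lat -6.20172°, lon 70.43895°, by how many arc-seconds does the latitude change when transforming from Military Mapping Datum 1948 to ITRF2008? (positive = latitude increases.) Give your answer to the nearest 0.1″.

Δφ = -13.0″

On a sphere of radius R, 1 rad of latitude = R, so Δφ = ΔN / R = -402.0 / 6370000 = -6.3108e-05 rad = -13.017″.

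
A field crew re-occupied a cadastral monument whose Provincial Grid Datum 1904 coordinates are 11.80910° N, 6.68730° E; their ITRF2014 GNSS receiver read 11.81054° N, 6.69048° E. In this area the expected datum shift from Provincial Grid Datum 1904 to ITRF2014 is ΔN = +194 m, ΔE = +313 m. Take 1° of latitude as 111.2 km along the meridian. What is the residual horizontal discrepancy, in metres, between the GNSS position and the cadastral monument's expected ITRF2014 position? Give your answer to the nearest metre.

Observed coordinate differences: Δφ = +0.00144°, Δλ = +0.00318°.
Converting to metres (1° lat = 111200 m, cos φ = 0.978835): observed ΔN = 160.1 m, observed ΔE = 346.1 m.
Subtracting the expected shift leaves a residual of 160.1 − (194) = -33.9 m north and 346.1 − (313) = 33.1 m east.
Residual distance = √((-33.9)² + 33.1²) = 47.4 m.

47 m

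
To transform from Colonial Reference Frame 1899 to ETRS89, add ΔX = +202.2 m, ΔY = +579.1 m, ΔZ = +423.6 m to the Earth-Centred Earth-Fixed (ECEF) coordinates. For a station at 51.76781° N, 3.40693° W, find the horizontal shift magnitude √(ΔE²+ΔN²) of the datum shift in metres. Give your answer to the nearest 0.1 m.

The local east axis at (φ, λ) is (−sin λ, cos λ, 0), so ΔE = −sin(-3.40693°)·202.2 + cos(-3.40693°)·579.1 = 590.09 m.
The local north axis is (−sin φ cos λ, −sin φ sin λ, cos φ), giving ΔN = -158.549 + 27.033 + 262.145 = 130.63 m.
Horizontal magnitude = √(ΔE² + ΔN²) = √(590.09² + 130.63²) = 604.38 m.

604.4 m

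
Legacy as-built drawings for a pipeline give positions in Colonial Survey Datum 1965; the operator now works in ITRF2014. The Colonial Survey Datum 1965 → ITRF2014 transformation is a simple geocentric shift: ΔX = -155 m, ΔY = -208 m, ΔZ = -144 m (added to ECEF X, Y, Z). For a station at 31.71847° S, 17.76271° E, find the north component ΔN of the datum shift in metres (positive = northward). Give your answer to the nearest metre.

The local north axis is (−sin φ cos λ, −sin φ sin λ, cos φ), giving ΔN = -77.606 − 33.362 − 122.492 = -233.46 m.

ΔN = -233 m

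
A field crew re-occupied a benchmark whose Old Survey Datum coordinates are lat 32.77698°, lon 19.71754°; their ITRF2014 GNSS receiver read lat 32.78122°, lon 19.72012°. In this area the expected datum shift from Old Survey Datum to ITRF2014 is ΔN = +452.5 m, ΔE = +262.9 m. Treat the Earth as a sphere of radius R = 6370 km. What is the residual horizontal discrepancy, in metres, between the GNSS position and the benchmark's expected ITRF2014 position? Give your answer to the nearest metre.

Observed coordinate differences: Δφ = +0.00424°, Δλ = +0.00258°.
Converting to metres (1° lat = 111177 m, cos φ = 0.840784): observed ΔN = 471.4 m, observed ΔE = 241.2 m.
Subtracting the expected shift leaves a residual of 471.4 − (452.5) = 18.9 m north and 241.2 − (262.9) = -21.7 m east.
Residual distance = √(18.9² + (-21.7)²) = 28.8 m.

29 m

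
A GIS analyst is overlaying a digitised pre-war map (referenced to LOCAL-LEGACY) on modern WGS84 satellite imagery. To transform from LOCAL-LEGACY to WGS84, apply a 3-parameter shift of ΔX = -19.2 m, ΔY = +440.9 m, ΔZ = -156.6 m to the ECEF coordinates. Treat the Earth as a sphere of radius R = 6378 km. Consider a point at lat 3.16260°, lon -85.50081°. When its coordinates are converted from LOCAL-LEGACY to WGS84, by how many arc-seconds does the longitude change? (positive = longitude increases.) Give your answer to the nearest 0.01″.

Δλ = 0.50″

sin φ = 0.055170, cos φ = 0.998477, sin λ = -0.996918, cos λ = 0.078445.
East component: ΔE = −sin λ·ΔX + cos λ·ΔY = −(-0.996918)(-19.2) + (0.078445)(440.9) = 15.45 m.
1° of latitude spans πR/180 = 111317 m; at latitude φ, 1° of longitude spans that × cos φ = 111147.6 m, so Δλ = 15.45 / 111147.6 × 3600 = 0.500″.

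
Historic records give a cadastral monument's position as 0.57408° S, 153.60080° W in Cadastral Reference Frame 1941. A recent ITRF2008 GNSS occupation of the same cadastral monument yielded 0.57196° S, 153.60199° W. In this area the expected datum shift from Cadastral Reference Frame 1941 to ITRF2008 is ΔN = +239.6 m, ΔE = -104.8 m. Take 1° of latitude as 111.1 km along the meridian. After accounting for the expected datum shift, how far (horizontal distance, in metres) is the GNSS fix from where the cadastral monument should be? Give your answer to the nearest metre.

Observed coordinate differences: Δφ = +0.00212°, Δλ = -0.00119°.
Converting to metres (1° lat = 111100 m, cos φ = 0.999950): observed ΔN = 235.5 m, observed ΔE = -132.2 m.
Subtracting the expected shift leaves a residual of 235.5 − (239.6) = -4.1 m north and -132.2 − (-104.8) = -27.4 m east.
Residual distance = √((-4.1)² + (-27.4)²) = 27.7 m.

28 m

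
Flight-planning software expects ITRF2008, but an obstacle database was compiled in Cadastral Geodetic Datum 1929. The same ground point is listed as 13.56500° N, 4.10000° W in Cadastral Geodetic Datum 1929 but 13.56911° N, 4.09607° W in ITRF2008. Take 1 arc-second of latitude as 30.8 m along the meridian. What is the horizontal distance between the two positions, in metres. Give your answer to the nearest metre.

Δφ = 13.56911° − 13.56500° = +0.00411°; Δλ = -4.09607° − -4.10000° = +0.00393°.
1° of latitude = 3600 × 30.80 = 110880 m.
ΔN = Δφ × 110880 = 455.7 m; ΔE = Δλ × 110880 × cos(13.56500°) = +0.00393 × 110880 × 0.972104 = 423.6 m.
Distance = √(ΔE² + ΔN²) = √(423.6² + 455.7²) = 622.2 m.

622 m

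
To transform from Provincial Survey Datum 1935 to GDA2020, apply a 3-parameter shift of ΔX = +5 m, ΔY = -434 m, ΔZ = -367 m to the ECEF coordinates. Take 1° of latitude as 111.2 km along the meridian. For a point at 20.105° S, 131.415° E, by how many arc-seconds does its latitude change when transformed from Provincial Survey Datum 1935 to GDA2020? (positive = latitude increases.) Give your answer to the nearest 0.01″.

sin φ = -0.343742, cos φ = 0.939064, sin λ = 0.749938, cos λ = -0.661508.
North component: ΔN = −sin φ cos λ·ΔX − sin φ sin λ·ΔY + cos φ·ΔZ = −(-0.343742)(-0.661508)(5) − (-0.343742)(0.749938)(-434) + (0.939064)(-367) = -457.65 m.
1° of latitude spans 111200 m, so Δφ = -457.65 / 111200 × 3600 = -14.816″.

Δφ = -14.82″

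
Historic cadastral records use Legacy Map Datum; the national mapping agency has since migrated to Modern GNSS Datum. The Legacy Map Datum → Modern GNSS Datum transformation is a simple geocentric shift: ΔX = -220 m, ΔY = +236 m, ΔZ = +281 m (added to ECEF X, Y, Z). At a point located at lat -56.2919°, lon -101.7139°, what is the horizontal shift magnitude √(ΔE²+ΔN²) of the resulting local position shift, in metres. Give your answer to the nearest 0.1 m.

263.3 m

At φ = -56.2919°, λ = -101.7139°: sin φ = -0.831876, cos φ = 0.554962, sin λ = -0.979174, cos λ = -0.203025.
ΔE = −sin λ·ΔX + cos λ·ΔY = −(-0.979174)·(-220) + (-0.203025)·(236) = -263.33 m.
ΔN = −sin φ cos λ·ΔX − sin φ sin λ·ΔY + cos φ·ΔZ = −(-0.831876)(-0.203025)(-220) − (-0.831876)(-0.979174)(236) + (0.554962)(281) = 0.87 m.
Horizontal magnitude = √(ΔE² + ΔN²) = √((-263.33)² + 0.87²) = 263.33 m.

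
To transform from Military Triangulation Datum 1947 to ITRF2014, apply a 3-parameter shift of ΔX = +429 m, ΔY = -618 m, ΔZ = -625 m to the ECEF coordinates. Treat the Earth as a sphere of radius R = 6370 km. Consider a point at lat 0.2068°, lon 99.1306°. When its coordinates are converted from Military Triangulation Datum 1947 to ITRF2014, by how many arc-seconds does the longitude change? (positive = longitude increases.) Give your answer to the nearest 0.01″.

Δλ = -10.54″

sin φ = 0.003609, cos φ = 0.999993, sin λ = 0.987329, cos λ = -0.158685.
East component: ΔE = −sin λ·ΔX + cos λ·ΔY = −(0.987329)(429) + (-0.158685)(-618) = -325.50 m.
1° of latitude spans πR/180 = 111177 m; at latitude φ, 1° of longitude spans that × cos φ = 111176.7 m, so Δλ = -325.50 / 111176.7 × 3600 = -10.540″.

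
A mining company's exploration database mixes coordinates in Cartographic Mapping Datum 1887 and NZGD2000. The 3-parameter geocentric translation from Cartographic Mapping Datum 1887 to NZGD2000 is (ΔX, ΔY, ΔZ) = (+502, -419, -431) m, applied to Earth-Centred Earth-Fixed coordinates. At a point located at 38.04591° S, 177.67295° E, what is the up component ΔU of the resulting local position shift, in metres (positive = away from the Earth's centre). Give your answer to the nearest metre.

ΔU = -143 m

At φ = -38.04591°, λ = 177.67295°: sin φ = -0.616293, cos φ = 0.787517, sin λ = 0.040604, cos λ = -0.999175.
ΔU = cos φ cos λ·ΔX + cos φ sin λ·ΔY + sin φ·ΔZ = (0.787517)(-0.999175)(502) + (0.787517)(0.040604)(-419) + (-0.616293)(-431) = -142.78 m.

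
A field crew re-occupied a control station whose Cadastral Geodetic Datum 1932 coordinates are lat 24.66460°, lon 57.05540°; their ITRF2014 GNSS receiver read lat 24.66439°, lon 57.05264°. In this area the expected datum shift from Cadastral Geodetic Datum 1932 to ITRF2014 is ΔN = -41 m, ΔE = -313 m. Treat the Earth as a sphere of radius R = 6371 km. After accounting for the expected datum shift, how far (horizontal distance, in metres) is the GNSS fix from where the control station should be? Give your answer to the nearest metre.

Observed coordinate differences: Δφ = -0.00021°, Δλ = -0.00276°.
Converting to metres (1° lat = 111195 m, cos φ = 0.908766): observed ΔN = -23.4 m, observed ΔE = -278.9 m.
Subtracting the expected shift leaves a residual of -23.4 − (-41) = 17.6 m north and -278.9 − (-313) = 34.1 m east.
Residual distance = √(17.6² + 34.1²) = 38.4 m.

38 m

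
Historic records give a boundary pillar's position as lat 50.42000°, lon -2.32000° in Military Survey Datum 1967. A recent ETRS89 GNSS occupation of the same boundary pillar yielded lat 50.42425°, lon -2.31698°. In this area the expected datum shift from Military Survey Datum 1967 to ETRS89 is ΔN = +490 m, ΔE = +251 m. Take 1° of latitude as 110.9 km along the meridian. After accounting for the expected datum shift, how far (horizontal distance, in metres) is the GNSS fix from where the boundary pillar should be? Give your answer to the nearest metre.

Observed coordinate differences: Δφ = +0.00425°, Δλ = +0.00302°.
Converting to metres (1° lat = 110900 m, cos φ = 0.637155): observed ΔN = 471.3 m, observed ΔE = 213.4 m.
Subtracting the expected shift leaves a residual of 471.3 − (490) = -18.7 m north and 213.4 − (251) = -37.6 m east.
Residual distance = √((-18.7)² + (-37.6)²) = 42.0 m.

42 m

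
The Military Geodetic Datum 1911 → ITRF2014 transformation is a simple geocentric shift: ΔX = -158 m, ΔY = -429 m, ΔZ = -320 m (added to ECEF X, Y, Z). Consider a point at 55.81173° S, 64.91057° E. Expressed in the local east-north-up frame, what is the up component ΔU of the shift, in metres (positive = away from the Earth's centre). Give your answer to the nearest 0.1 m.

The local up (radial) axis is (cos φ cos λ, cos φ sin λ, sin φ), giving ΔU = -37.647 − 218.316 + 264.703 = 8.74 m.

ΔU = 8.7 m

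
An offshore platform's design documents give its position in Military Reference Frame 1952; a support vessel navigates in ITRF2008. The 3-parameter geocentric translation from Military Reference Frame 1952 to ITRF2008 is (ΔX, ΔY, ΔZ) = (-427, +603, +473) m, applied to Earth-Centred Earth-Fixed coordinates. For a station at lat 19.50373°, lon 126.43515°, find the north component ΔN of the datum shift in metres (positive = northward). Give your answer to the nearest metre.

ΔN = 199 m

At φ = 19.50373°, λ = 126.43515°: sin φ = 0.333868, cos φ = 0.942620, sin λ = 0.804530, cos λ = -0.593913.
ΔN = −sin φ cos λ·ΔX − sin φ sin λ·ΔY + cos φ·ΔZ = −(0.333868)(-0.593913)(-427) − (0.333868)(0.804530)(603) + (0.942620)(473) = 199.22 m.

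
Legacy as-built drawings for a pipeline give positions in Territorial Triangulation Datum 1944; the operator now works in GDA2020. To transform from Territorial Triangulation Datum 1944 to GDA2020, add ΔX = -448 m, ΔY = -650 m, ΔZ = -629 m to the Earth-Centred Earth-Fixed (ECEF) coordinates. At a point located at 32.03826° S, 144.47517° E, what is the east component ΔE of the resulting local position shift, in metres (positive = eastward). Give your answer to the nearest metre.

ΔE = 789 m

At φ = -32.03826°, λ = 144.47517°: sin φ = -0.530485, cos φ = 0.847694, sin λ = 0.581056, cos λ = -0.813864.
ΔE = −sin λ·ΔX + cos λ·ΔY = −(0.581056)·(-448) + (-0.813864)·(-650) = 789.32 m.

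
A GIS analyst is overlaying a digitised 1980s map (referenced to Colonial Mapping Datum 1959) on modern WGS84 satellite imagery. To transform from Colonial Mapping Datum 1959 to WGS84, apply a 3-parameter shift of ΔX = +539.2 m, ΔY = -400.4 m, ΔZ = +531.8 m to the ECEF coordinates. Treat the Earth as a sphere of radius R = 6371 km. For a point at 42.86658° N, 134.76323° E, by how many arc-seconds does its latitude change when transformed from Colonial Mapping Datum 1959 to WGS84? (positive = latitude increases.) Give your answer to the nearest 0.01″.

Δφ = 27.24″

sin φ = 0.680293, cos φ = 0.732940, sin λ = 0.710023, cos λ = -0.704179.
North component: ΔN = −sin φ cos λ·ΔX − sin φ sin λ·ΔY + cos φ·ΔZ = −(0.680293)(-0.704179)(539.2) − (0.680293)(0.710023)(-400.4) + (0.732940)(531.8) = 841.48 m.
1° of latitude spans πR/180 = 111195 m, so Δφ = 841.48 / 111195 × 3600 = 27.243″.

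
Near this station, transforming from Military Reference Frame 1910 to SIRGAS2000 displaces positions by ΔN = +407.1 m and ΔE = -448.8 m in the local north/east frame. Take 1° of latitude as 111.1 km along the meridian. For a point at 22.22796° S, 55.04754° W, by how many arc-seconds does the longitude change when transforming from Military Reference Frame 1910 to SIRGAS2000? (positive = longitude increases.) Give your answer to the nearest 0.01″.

At latitude -22.22796°, cos φ = 0.925686.
1° of longitude at this latitude = 111.1 × cos φ = 102.84 km, so Δλ = -448.8 / 102843.7 = -0.0043639° = -15.710″.

Δλ = -15.71″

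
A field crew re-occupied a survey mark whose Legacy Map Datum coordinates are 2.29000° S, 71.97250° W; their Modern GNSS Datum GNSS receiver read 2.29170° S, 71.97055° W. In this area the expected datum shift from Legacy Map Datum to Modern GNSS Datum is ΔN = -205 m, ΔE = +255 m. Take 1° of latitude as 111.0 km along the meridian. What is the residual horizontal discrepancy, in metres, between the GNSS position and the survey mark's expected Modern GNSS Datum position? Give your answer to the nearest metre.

Observed coordinate differences: Δφ = -0.00170°, Δλ = +0.00195°.
Converting to metres (1° lat = 111000 m, cos φ = 0.999201): observed ΔN = -188.7 m, observed ΔE = 216.3 m.
Subtracting the expected shift leaves a residual of -188.7 − (-205) = 16.3 m north and 216.3 − (255) = -38.7 m east.
Residual distance = √(16.3² + (-38.7)²) = 42.0 m.

42 m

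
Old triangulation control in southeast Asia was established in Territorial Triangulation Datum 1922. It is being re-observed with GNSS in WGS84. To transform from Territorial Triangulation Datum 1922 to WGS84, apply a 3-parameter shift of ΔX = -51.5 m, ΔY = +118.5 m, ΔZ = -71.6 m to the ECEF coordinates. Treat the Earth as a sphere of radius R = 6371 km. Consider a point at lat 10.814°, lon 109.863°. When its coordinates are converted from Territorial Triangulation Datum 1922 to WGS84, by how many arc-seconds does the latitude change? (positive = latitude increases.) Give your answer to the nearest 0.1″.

sin φ = 0.187621, cos φ = 0.982241, sin λ = 0.940508, cos λ = -0.339772.
North component: ΔN = −sin φ cos λ·ΔX − sin φ sin λ·ΔY + cos φ·ΔZ = −(0.187621)(-0.339772)(-51.5) − (0.187621)(0.940508)(118.5) + (0.982241)(-71.6) = -94.52 m.
1° of latitude spans πR/180 = 111195 m, so Δφ = -94.52 / 111195 × 3600 = -3.060″.

Δφ = -3.1″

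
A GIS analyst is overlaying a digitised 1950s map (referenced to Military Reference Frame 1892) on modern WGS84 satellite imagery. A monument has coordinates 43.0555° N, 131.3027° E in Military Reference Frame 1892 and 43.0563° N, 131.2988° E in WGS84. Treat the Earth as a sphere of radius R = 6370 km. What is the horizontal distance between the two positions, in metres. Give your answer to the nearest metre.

329 m

Δφ = 43.0563° − 43.0555° = +0.0008°; Δλ = 131.2988° − 131.3027° = -0.0039°.
1° along a meridian = πR/180 = 111177 m.
ΔN = Δφ × 111177 = 88.9 m; ΔE = Δλ × 111177 × cos(43.0555°) = -0.0039 × 111177 × 0.730693 = -316.8 m.
Distance = √(ΔE² + ΔN²) = √((-316.8)² + 88.9²) = 329.1 m.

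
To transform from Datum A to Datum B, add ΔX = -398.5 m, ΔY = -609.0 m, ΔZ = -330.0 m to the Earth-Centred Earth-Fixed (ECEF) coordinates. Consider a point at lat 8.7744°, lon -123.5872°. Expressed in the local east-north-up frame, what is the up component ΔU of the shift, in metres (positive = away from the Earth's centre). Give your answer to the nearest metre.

At φ = 8.7744°, λ = -123.5872°: sin φ = 0.152544, cos φ = 0.988297, sin λ = -0.833045, cos λ = -0.553205.
ΔU = cos φ cos λ·ΔX + cos φ sin λ·ΔY + sin φ·ΔZ = (0.988297)(-0.553205)(-398.5) + (0.988297)(-0.833045)(-609.0) + (0.152544)(-330.0) = 668.92 m.

ΔU = 669 m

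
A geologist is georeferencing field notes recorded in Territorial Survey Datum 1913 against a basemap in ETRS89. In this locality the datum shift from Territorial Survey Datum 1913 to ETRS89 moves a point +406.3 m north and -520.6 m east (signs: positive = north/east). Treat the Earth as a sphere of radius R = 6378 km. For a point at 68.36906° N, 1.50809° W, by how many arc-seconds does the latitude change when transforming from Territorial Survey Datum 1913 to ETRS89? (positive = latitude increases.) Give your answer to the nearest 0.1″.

Δφ = 13.1″

On a sphere of radius R, 1 rad of latitude = R, so Δφ = ΔN / R = 406.3 / 6378000 = 6.3703e-05 rad = 13.140″.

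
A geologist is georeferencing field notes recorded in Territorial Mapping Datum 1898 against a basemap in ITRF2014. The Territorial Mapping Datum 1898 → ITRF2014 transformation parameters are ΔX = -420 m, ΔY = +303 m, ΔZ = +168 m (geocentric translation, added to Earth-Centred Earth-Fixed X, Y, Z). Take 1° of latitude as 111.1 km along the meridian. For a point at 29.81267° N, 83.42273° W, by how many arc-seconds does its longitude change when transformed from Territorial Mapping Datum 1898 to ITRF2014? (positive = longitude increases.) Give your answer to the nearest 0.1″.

Δλ = -14.3″

sin φ = 0.497166, cos φ = 0.867656, sin λ = -0.993418, cos λ = 0.114543.
East component: ΔE = −sin λ·ΔX + cos λ·ΔY = −(-0.993418)(-420) + (0.114543)(303) = -382.53 m.
1° of latitude spans 111100 m; at latitude φ, 1° of longitude spans that × cos φ = 96396.5 m, so Δλ = -382.53 / 96396.5 × 3600 = -14.286″.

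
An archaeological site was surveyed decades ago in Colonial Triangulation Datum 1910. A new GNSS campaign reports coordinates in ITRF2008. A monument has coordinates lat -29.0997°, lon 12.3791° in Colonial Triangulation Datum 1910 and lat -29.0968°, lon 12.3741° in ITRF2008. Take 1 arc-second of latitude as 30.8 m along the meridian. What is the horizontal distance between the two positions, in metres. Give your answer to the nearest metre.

581 m

Δφ = -29.0968° − -29.0997° = +0.0029°; Δλ = 12.3741° − 12.3791° = -0.0050°.
1° of latitude = 3600 × 30.80 = 110880 m.
ΔN = Δφ × 110880 = 321.6 m; ΔE = Δλ × 110880 × cos(-29.0997°) = -0.0050 × 110880 × 0.873775 = -484.4 m.
Distance = √(ΔE² + ΔN²) = √((-484.4)² + 321.6²) = 581.4 m.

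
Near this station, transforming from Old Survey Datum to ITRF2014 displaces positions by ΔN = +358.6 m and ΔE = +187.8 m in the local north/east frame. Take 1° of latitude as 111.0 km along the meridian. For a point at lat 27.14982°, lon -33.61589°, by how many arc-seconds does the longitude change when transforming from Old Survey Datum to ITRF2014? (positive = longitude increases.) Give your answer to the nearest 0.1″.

Δλ = 6.8″

At latitude 27.14982°, cos φ = 0.889816.
1° of longitude at this latitude = 111.0 × cos φ = 98.77 km, so Δλ = 187.8 / 98769.6 = 0.0019014° = 6.845″.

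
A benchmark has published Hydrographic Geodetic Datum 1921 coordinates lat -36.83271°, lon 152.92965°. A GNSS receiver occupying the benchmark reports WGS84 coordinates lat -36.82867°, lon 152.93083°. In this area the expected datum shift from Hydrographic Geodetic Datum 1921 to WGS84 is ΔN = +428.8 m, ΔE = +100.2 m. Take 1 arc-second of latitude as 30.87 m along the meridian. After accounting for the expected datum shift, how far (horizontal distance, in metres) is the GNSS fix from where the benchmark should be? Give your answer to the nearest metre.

21 m

Observed coordinate differences: Δφ = +0.00404°, Δλ = +0.00118°.
Converting to metres (1° lat = 111132 m, cos φ = 0.800389): observed ΔN = 449.0 m, observed ΔE = 105.0 m.
Subtracting the expected shift leaves a residual of 449.0 − (428.8) = 20.2 m north and 105.0 − (100.2) = 4.8 m east.
Residual distance = √(20.2² + 4.8²) = 20.7 m.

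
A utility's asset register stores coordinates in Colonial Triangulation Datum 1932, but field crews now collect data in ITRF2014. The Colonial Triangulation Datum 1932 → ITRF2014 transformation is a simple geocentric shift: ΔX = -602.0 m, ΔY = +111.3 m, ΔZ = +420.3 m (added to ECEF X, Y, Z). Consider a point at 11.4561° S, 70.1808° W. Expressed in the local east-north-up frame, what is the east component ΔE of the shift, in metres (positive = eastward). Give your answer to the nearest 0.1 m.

ΔE = -528.6 m

At φ = -11.4561°, λ = -70.1808°: sin φ = -0.198617, cos φ = 0.980077, sin λ = -0.940767, cos λ = 0.339053.
ΔE = −sin λ·ΔX + cos λ·ΔY = −(-0.940767)·(-602.0) + (0.339053)·(111.3) = -528.61 m.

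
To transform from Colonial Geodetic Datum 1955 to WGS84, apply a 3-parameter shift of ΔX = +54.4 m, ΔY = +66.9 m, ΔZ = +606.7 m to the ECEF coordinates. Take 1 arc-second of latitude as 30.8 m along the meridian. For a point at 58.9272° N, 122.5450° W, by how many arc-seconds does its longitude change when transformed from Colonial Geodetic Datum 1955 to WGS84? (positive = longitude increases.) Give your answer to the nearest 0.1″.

sin φ = 0.856512, cos φ = 0.516127, sin λ = -0.842969, cos λ = -0.537962.
East component: ΔE = −sin λ·ΔX + cos λ·ΔY = −(-0.842969)(54.4) + (-0.537962)(66.9) = 9.87 m.
1° of latitude spans 3600 × 30.80 = 110880 m; at latitude φ, 1° of longitude spans that × cos φ = 57228.1 m, so Δλ = 9.87 / 57228.1 × 3600 = 0.621″.

Δλ = 0.6″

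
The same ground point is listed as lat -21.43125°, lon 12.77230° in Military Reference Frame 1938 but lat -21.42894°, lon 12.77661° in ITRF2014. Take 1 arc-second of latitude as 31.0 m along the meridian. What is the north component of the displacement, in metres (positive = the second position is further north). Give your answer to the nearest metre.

Δφ = -21.42894° − -21.43125° = +0.00231°; Δλ = 12.77661° − 12.77230° = +0.00431°.
1° of latitude = 3600 × 31.00 = 111600 m.
ΔN = Δφ × 111600 = 257.8 m; ΔE = Δλ × 111600 × cos(-21.43125°) = +0.00431 × 111600 × 0.930857 = 447.7 m.

ΔN = 258 m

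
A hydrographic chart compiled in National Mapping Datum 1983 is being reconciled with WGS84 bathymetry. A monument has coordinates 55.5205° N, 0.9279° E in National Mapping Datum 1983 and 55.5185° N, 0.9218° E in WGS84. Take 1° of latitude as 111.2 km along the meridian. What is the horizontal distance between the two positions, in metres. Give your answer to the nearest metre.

444 m

Δφ = 55.5185° − 55.5205° = -0.0020°; Δλ = 0.9218° − 0.9279° = -0.0061°.
ΔN = Δφ × 111200 = -222.4 m; ΔE = Δλ × 111200 × cos(55.5205°) = -0.0061 × 111200 × 0.566111 = -384.0 m.
Distance = √(ΔE² + ΔN²) = √((-384.0)² + (-222.4)²) = 443.8 m.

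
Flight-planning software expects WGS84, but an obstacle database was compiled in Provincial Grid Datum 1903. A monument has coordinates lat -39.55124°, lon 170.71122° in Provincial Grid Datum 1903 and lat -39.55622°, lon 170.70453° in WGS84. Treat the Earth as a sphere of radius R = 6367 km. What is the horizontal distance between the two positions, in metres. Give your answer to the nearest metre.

Δφ = -39.55622° − -39.55124° = -0.00498°; Δλ = 170.70453° − 170.71122° = -0.00669°.
1° along a meridian = πR/180 = 111125 m.
ΔN = Δφ × 111125 = -553.4 m; ΔE = Δλ × 111125 × cos(-39.55124°) = -0.00669 × 111125 × 0.771055 = -573.2 m.
Distance = √(ΔE² + ΔN²) = √((-573.2)² + (-553.4)²) = 796.8 m.

797 m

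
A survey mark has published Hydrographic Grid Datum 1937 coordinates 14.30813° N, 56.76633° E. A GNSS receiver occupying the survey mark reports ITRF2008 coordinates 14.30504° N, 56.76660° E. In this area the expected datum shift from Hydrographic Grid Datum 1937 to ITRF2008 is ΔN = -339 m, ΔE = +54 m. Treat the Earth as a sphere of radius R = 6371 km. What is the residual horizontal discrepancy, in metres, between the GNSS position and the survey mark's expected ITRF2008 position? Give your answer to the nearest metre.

25 m

Observed coordinate differences: Δφ = -0.00309°, Δλ = +0.00027°.
Converting to metres (1° lat = 111195 m, cos φ = 0.968981): observed ΔN = -343.6 m, observed ΔE = 29.1 m.
Subtracting the expected shift leaves a residual of -343.6 − (-339) = -4.6 m north and 29.1 − (54) = -24.9 m east.
Residual distance = √((-4.6)² + (-24.9)²) = 25.3 m.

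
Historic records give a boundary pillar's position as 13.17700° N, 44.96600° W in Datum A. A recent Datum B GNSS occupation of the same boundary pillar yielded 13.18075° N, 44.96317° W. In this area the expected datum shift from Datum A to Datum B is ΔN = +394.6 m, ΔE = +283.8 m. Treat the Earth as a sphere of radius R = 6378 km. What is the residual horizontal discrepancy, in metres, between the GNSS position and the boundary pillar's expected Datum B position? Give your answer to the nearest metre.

32 m

Observed coordinate differences: Δφ = +0.00375°, Δλ = +0.00283°.
Converting to metres (1° lat = 111317 m, cos φ = 0.973670): observed ΔN = 417.4 m, observed ΔE = 306.7 m.
Subtracting the expected shift leaves a residual of 417.4 − (394.6) = 22.8 m north and 306.7 − (283.8) = 22.9 m east.
Residual distance = √(22.8² + 22.9²) = 32.4 m.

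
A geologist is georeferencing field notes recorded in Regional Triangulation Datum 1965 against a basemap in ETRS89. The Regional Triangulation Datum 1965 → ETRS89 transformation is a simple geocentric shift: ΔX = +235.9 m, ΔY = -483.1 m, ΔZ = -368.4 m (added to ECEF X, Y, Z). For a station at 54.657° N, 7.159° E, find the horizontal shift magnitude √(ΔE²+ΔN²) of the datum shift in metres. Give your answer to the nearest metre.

At φ = 54.657°, λ = 7.159°: sin φ = 0.815704, cos φ = 0.578470, sin λ = 0.124623, cos λ = 0.992204.
ΔE = −sin λ·ΔX + cos λ·ΔY = −(0.124623)·(235.9) + (0.992204)·(-483.1) = -508.73 m.
ΔN = −sin φ cos λ·ΔX − sin φ sin λ·ΔY + cos φ·ΔZ = −(0.815704)(0.992204)(235.9) − (0.815704)(0.124623)(-483.1) + (0.578470)(-368.4) = -354.92 m.
Horizontal magnitude = √(ΔE² + ΔN²) = √((-508.73)² + (-354.92)²) = 620.31 m.

620 m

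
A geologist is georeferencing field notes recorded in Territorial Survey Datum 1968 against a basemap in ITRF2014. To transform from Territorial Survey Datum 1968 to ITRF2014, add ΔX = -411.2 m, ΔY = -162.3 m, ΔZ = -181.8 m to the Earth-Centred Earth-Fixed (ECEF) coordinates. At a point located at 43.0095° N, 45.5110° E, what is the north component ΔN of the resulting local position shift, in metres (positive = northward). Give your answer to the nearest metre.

ΔN = 143 m

The local north axis is (−sin φ cos λ, −sin φ sin λ, cos φ), giving ΔN = 196.558 + 78.977 − 132.940 = 142.60 m.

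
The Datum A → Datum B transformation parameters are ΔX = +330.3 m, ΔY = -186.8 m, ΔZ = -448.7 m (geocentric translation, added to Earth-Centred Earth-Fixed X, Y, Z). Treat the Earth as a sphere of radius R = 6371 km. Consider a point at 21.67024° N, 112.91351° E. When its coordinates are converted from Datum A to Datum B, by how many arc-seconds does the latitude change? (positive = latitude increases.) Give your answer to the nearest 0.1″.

sin φ = 0.369264, cos φ = 0.929324, sin λ = 0.921094, cos λ = -0.389341.
North component: ΔN = −sin φ cos λ·ΔX − sin φ sin λ·ΔY + cos φ·ΔZ = −(0.369264)(-0.389341)(330.3) − (0.369264)(0.921094)(-186.8) + (0.929324)(-448.7) = -305.97 m.
1° of latitude spans πR/180 = 111195 m, so Δφ = -305.97 / 111195 × 3600 = -9.906″.

Δφ = -9.9″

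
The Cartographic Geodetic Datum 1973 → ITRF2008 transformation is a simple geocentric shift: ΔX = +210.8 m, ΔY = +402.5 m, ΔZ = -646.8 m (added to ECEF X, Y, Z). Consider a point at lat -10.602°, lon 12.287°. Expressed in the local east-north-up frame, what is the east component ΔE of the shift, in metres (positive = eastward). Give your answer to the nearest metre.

At φ = -10.602°, λ = 12.287°: sin φ = -0.183986, cos φ = 0.982929, sin λ = 0.212809, cos λ = 0.977094.
ΔE = −sin λ·ΔX + cos λ·ΔY = −(0.212809)·(210.8) + (0.977094)·(402.5) = 348.42 m.

ΔE = 348 m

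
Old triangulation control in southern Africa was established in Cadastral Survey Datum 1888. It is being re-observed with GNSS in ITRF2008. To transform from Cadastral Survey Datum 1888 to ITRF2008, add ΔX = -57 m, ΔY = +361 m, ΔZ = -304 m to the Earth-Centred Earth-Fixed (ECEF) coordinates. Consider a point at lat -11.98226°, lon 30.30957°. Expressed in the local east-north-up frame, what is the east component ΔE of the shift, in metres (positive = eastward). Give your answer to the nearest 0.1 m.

At φ = -11.98226°, λ = 30.30957°: sin φ = -0.207609, cos φ = 0.978212, sin λ = 0.504672, cos λ = 0.863311.
ΔE = −sin λ·ΔX + cos λ·ΔY = −(0.504672)·(-57) + (0.863311)·(361) = 340.42 m.

ΔE = 340.4 m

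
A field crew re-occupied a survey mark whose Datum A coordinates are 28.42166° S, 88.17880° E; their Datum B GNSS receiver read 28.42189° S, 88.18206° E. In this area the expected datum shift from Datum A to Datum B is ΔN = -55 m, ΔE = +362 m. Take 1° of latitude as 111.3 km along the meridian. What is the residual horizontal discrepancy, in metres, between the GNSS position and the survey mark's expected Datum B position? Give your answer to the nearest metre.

52 m

Observed coordinate differences: Δφ = -0.00023°, Δλ = +0.00326°.
Converting to metres (1° lat = 111300 m, cos φ = 0.879469): observed ΔN = -25.6 m, observed ΔE = 319.1 m.
Subtracting the expected shift leaves a residual of -25.6 − (-55) = 29.4 m north and 319.1 − (362) = -42.9 m east.
Residual distance = √(29.4² + (-42.9)²) = 52.0 m.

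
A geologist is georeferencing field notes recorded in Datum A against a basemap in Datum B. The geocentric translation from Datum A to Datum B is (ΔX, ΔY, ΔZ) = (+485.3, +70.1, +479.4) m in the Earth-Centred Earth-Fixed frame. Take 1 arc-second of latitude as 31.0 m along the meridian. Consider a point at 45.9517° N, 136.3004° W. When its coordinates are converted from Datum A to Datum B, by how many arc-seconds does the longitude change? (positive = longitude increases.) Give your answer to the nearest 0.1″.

sin φ = 0.718754, cos φ = 0.695265, sin λ = -0.690877, cos λ = -0.722972.
East component: ΔE = −sin λ·ΔX + cos λ·ΔY = −(-0.690877)(485.3) + (-0.722972)(70.1) = 284.60 m.
1° of latitude spans 3600 × 31.00 = 111600 m; at latitude φ, 1° of longitude spans that × cos φ = 77591.5 m, so Δλ = 284.60 / 77591.5 × 3600 = 13.205″.

Δλ = 13.2″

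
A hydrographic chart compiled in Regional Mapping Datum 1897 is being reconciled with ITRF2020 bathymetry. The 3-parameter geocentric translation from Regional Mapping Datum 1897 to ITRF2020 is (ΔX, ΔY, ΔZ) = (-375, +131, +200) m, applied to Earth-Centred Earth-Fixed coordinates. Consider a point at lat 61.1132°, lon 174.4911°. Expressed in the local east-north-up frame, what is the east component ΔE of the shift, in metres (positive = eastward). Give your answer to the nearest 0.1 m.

ΔE = -94.4 m

The local east axis at (φ, λ) is (−sin λ, cos λ, 0), so ΔE = −sin(174.4911°)·(-375) + cos(174.4911°)·131 = -94.39 m.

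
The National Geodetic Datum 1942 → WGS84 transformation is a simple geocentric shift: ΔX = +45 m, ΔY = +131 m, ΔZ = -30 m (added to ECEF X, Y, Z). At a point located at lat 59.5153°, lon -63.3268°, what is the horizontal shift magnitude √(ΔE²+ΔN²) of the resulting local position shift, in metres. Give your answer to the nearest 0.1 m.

120.3 m

At φ = 59.5153°, λ = -63.3268°: sin φ = 0.861765, cos φ = 0.507308, sin λ = -0.893581, cos λ = 0.448901.
ΔE = −sin λ·ΔX + cos λ·ΔY = −(-0.893581)·(45) + (0.448901)·(131) = 99.02 m.
ΔN = −sin φ cos λ·ΔX − sin φ sin λ·ΔY + cos φ·ΔZ = −(0.861765)(0.448901)(45) − (0.861765)(-0.893581)(131) + (0.507308)(-30) = 68.25 m.
Horizontal magnitude = √(ΔE² + ΔN²) = √(99.02² + 68.25²) = 120.26 m.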